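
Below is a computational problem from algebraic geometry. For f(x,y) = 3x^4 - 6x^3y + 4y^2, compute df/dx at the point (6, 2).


df/dx = 4*3*x^3 + 3*(-6)*x^2*y
At (6,2): 4*3*6^3 + 3*(-6)*6^2*2
= 2592 - 1296
= 1296

1296


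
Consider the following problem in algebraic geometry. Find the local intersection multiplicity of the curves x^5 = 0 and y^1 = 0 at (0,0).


The intersection multiplicity of V(x^a) and V(y^b) at the origin is:
I(O; V(x^5), V(y^1)) = dim_k(k[x,y]/(x^5, y^1))
A basis for k[x,y]/(x^5, y^1) is the set of monomials x^i * y^j
where 0 <= i < 5 and 0 <= j < 1.
The number of such monomials is 5 * 1 = 5

5


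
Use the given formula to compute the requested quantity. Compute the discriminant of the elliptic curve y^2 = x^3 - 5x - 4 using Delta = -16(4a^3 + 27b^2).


Compute each component:
4a^3 = 4*(-5)^3 = 4*(-125) = -500
27b^2 = 27*(-4)^2 = 27*16 = 432
4a^3 + 27b^2 = -500 + 432 = -68
Delta = -16*(-68) = 1088

1088


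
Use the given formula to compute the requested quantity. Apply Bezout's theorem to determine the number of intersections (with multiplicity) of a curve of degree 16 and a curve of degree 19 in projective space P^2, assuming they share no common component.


Bezout's theorem states the intersection count equals the product of degrees.
Intersection count = 16 * 19 = 304

304


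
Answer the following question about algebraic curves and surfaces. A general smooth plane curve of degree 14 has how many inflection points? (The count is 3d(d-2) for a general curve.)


For a general smooth plane curve C of degree d, the inflection points are
the intersection of C with its Hessian curve, which has degree 3(d-2).
By Bezout, the total intersection number is d * 3(d-2) = 14 * 36 = 504.
For a general curve every flex is ordinary, so each contributes
multiplicity 1 to C·Hess(C), and the number of distinct inflection
points is 3d(d-2).
Inflection points = 3*14*(14-2) = 3*14*12 = 504

504


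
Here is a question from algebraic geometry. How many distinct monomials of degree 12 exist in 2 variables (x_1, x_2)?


The number of degree-12 monomials in 2 variables is C(d+n-1, n-1).
= C(12+2-1, 2-1) = C(13, 1)
= 13

13


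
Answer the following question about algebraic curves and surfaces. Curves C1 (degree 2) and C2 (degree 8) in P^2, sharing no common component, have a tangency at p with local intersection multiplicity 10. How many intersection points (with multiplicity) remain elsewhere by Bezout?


By Bezout's theorem, the total intersection number is d1 * d2.
Total = 2 * 8 = 16
Intersection multiplicity at p = 10
Remaining intersections = 16 - 10 = 6

6


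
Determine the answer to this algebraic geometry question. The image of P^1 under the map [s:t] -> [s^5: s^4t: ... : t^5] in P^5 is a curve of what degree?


The rational normal curve in P^5 is the image of P^1 under the 5-uple Veronese.
A general hyperplane in P^5 pulls back to a degree-5 form on P^1, which has 5 zeros,
so the curve meets a general hyperplane in 5 points. Degree = 5.

5


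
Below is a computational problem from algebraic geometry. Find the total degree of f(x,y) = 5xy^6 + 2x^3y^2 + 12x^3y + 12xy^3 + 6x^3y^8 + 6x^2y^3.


Examine each term for its total degree (sum of exponents).
  Term '5xy^6' has total degree 1+6 = 7.
  Term '2x^3y^2' has total degree 3+2 = 5.
  Term '12x^3y' has total degree 3+1 = 4.
  Term '12xy^3' has total degree 1+3 = 4.
  Term '6x^3y^8' has total degree 3+8 = 11.
  Term '6x^2y^3' has total degree 2+3 = 5.
The maximum total degree among all terms is 11.

11


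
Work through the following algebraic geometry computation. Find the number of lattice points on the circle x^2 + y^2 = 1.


Systematically check integer values of x where x^2 <= 1.
For each valid x, check if 1 - x^2 is a perfect square.
x=0: 1 - 0 = 1, sqrt = 1 (valid)
x=1: 1 - 1 = 0, sqrt = 0 (valid)
Total integer solutions found: 4

4


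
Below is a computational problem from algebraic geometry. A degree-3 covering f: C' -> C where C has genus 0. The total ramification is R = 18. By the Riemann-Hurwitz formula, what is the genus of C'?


Riemann-Hurwitz formula: 2g' - 2 = d(2g - 2) + R
Given: d = 3, g = 0, R = 18
2g' - 2 = 3*(2*0 - 2) + 18
2g' - 2 = 3*(-2) + 18
2g' - 2 = -6 + 18 = 12
2g' = 14
g' = 7

7


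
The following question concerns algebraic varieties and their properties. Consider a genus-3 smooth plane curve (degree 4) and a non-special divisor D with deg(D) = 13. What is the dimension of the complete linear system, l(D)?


First, compute the genus of a smooth plane curve of degree 4:
g = (d-1)(d-2)/2 = (4-1)(4-2)/2 = 3
For a non-special divisor D (i.e., h^1(D) = 0), Riemann-Roch gives:
l(D) = deg(D) - g + 1
Since deg(D) = 13 >= 2g - 1 = 5, D is non-special.
l(D) = 13 - 3 + 1 = 11

11


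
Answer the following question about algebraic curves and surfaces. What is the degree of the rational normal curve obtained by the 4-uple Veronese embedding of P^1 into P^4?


The rational normal curve in P^4 is the image of P^1 under the 4-uple Veronese.
A general hyperplane in P^4 pulls back to a degree-4 form on P^1, which has 4 zeros,
so the curve meets a general hyperplane in 4 points. Degree = 4.

4


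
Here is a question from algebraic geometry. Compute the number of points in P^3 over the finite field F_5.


P^3(F_5) has (q^(n+1) - 1)/(q - 1) points.
= 5^3 + 5^2 + 5^1 + 5^0
= 125 + 25 + 5 + 1
= 156

156


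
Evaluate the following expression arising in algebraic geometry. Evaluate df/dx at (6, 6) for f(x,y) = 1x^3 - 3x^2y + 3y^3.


df/dx = 3*1*x^2 + 2*(-3)*x^1*y
At (6,6): 3*1*6^2 + 2*(-3)*6^1*6
= 108 - 216
= -108

-108


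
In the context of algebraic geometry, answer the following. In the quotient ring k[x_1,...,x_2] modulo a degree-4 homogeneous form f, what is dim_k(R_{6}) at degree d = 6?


For R = k[x_1,...,x_n]/(f) with f homogeneous of degree e:
The Hilbert series is (1 - t^e)/(1 - t)^n.
So h(d) = C(d+n-1, n-1) - C(d-e+n-1, n-1) for d >= e.
With n=2, e=4, d=6:
C(6+2-1, 2-1) = C(7, 1) = 7
C(6-4+2-1, 2-1) = C(3, 1) = 3
h(6) = 7 - 3 = 4

4


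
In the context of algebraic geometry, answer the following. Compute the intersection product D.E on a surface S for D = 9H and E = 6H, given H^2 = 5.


Using bilinearity of the intersection pairing on a surface S:
(aH).(bH) = ab * (H.H)
We have H^2 = 5.
D.E = (9H).(6H) = 9*6*5
= 54*5
= 270

270


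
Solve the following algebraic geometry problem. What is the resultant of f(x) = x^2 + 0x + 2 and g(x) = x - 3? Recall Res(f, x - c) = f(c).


For Res(f, x - c), we evaluate f at x = c.
f(3) = 3^2 + 0*3 + 2
= 9 + 0 + 2
= 9 + 2 = 11
Res(f, g) = 11

11


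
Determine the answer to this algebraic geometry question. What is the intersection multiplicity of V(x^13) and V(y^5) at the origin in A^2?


The intersection multiplicity of V(x^a) and V(y^b) at the origin is:
I(O; V(x^13), V(y^5)) = dim_k(k[x,y]/(x^13, y^5))
A basis for k[x,y]/(x^13, y^5) is the set of monomials x^i * y^j
where 0 <= i < 13 and 0 <= j < 5.
The number of such monomials is 13 * 5 = 65

65


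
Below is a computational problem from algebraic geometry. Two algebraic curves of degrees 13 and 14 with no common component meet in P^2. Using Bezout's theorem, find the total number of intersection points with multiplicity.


Bezout's theorem states the intersection count equals the product of degrees.
Intersection count = 13 * 14 = 182

182


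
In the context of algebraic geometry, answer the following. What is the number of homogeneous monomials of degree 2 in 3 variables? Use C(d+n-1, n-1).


The number of degree-2 monomials in 3 variables is C(d+n-1, n-1).
= C(2+3-1, 3-1) = C(4, 2)
= 6

6


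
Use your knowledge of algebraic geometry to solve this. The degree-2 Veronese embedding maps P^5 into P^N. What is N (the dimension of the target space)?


The Veronese embedding v_d: P^n -> P^N maps each point to all
degree-d monomials in n+1 homogeneous coordinates.
N = C(n+d, d) - 1
N = C(5+2, 2) - 1
N = C(7, 2) - 1
C(7, 2) = 21
N = 21 - 1 = 20

20


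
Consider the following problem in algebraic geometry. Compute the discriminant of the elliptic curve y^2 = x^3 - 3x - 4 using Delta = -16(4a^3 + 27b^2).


Compute each component:
4a^3 = 4*(-3)^3 = 4*(-27) = -108
27b^2 = 27*(-4)^2 = 27*16 = 432
4a^3 + 27b^2 = -108 + 432 = 324
Delta = -16*324 = -5184

-5184


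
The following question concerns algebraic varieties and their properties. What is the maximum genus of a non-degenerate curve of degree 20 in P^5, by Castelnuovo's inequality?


Castelnuovo's bound: write d - 1 = m(r-1) + epsilon with 0 <= epsilon < r-1.
d - 1 = 20 - 1 = 19
r - 1 = 5 - 1 = 4
19 = 4*4 + 3, so m = 4, epsilon = 3
pi(d, r) = m(m-1)(r-1)/2 + m*epsilon
= 4*3*4/2 + 4*3
= 48/2 + 12
= 24 + 12 = 36

36


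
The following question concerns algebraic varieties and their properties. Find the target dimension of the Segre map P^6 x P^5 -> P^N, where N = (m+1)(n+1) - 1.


The Segre embedding maps P^m x P^n into P^N via
all products of coordinates from each factor.
N = (m+1)(n+1) - 1
N = (6+1)(5+1) - 1
N = 7*6 - 1
N = 42 - 1 = 41

41


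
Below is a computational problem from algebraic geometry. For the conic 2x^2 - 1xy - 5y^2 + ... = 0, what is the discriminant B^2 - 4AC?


The discriminant of a conic Ax^2 + Bxy + Cy^2 + ... = 0 is B^2 - 4AC.
B^2 = (-1)^2 = 1
4AC = 4*2*(-5) = -40
Discriminant = 1 + 40 = 41

41


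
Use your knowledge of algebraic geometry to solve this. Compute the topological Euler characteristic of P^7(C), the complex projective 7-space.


The complex projective space P^7 has one cell in each even real dimension 0, 2, ..., 14.
The cohomology groups are H^{2k}(P^7) = Z for k = 0,...,7, and 0 otherwise.
Euler characteristic = sum of Betti numbers = 1 per even-dimensional cohomology group.
chi(P^7) = 7 + 1 = 8

8


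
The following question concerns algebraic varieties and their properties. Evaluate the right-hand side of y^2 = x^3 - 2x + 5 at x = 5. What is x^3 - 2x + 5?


Compute x^3 - 2x + 5 at x = 5:
x^3 = 5^3 = 125
(-2)*x = (-2)*5 = -10
Sum: 125 - 10 + 5 = 120

120


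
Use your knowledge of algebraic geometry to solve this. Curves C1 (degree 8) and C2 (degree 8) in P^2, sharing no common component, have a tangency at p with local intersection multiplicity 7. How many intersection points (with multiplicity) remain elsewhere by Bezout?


By Bezout's theorem, the total intersection number is d1 * d2.
Total = 8 * 8 = 64
Intersection multiplicity at p = 7
Remaining intersections = 64 - 7 = 57

57


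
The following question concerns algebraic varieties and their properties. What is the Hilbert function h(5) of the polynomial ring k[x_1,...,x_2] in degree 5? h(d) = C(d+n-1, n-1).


The Hilbert function for the polynomial ring in 2 variables is:
h(d) = C(d+n-1, n-1)
h(5) = C(5+2-1, 2-1) = C(6, 1)
= 6! / (1! * 5!)
= 6

6


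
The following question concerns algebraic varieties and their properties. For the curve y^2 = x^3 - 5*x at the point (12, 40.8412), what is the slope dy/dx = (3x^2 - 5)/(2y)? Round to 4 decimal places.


Using implicit differentiation of y^2 = x^3 - 5*x:
2y * dy/dx = 3x^2 - 5
dy/dx = (3x^2 - 5)/(2y)
Numerator: 3*12^2 - 5 = 427
Denominator: 2*40.8412 = 81.6824
dy/dx = 427/81.6824 = 5.2276

5.2276


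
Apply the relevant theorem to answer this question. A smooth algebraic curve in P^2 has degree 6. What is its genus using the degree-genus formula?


Using the genus formula for smooth plane curves:
g = (d-1)(d-2)/2
g = (6-1)(6-2)/2
g = 5*4/2
g = 20/2 = 10

10


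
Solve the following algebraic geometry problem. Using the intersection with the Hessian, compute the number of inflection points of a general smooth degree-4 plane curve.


For a general smooth plane curve C of degree d, the inflection points are
the intersection of C with its Hessian curve, which has degree 3(d-2).
By Bezout, the total intersection number is d * 3(d-2) = 4 * 6 = 24.
For a general curve every flex is ordinary, so each contributes
multiplicity 1 to C·Hess(C), and the number of distinct inflection
points is 3d(d-2).
Inflection points = 3*4*(4-2) = 3*4*2 = 24

24


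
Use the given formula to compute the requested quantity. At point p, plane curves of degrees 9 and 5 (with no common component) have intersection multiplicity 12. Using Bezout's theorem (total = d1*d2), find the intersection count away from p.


By Bezout's theorem, the total intersection number is d1 * d2.
Total = 9 * 5 = 45
Intersection multiplicity at p = 12
Remaining intersections = 45 - 12 = 33

33


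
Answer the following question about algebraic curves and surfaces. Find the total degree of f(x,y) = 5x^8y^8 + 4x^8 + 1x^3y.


Examine each term for its total degree (sum of exponents).
  Term '5x^8y^8' has total degree 8+8 = 16.
  Term '4x^8' has total degree 8+0 = 8.
  Term '1x^3y' has total degree 3+1 = 4.
The maximum total degree among all terms is 16.

16


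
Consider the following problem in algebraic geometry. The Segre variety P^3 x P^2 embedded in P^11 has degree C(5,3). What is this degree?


The degree of the Segre variety P^3 x P^2 is C(m+n, m).
= C(5, 3)
= 10

10


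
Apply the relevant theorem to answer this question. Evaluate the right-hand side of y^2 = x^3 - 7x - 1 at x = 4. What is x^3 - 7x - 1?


Compute x^3 - 7x - 1 at x = 4:
x^3 = 4^3 = 64
(-7)*x = (-7)*4 = -28
Sum: 64 - 28 - 1 = 35

35


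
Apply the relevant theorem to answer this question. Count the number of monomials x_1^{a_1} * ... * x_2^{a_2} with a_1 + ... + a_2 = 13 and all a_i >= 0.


The number of degree-13 monomials in 2 variables is C(d+n-1, n-1).
= C(13+2-1, 2-1) = C(14, 1)
= 14

14


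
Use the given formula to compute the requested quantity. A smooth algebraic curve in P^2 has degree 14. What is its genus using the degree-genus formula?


Using the genus formula for smooth plane curves:
g = (d-1)(d-2)/2
g = (14-1)(14-2)/2
g = 13*12/2
g = 156/2 = 78

78


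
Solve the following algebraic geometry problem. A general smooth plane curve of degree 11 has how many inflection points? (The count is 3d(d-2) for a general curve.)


For a general smooth plane curve C of degree d, the inflection points are
the intersection of C with its Hessian curve, which has degree 3(d-2).
By Bezout, the total intersection number is d * 3(d-2) = 11 * 27 = 297.
For a general curve every flex is ordinary, so each contributes
multiplicity 1 to C·Hess(C), and the number of distinct inflection
points is 3d(d-2).
Inflection points = 3*11*(11-2) = 3*11*9 = 297

297


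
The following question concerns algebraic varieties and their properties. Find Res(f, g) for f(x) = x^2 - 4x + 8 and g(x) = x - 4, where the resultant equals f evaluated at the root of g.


For Res(f, x - c), we evaluate f at x = c.
f(4) = 4^2 - 4*4 + 8
= 16 - 16 + 8
= 0 + 8 = 8
Res(f, g) = 8

8


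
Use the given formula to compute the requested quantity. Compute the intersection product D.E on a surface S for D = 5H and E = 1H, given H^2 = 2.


Using bilinearity of the intersection pairing on a surface S:
(aH).(bH) = ab * (H.H)
We have H^2 = 2.
D.E = (5H).(1H) = 5*1*2
= 5*2
= 10

10


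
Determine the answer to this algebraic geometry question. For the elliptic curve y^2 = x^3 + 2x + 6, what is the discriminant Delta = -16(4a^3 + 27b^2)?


Compute each component:
4a^3 = 4*2^3 = 4*8 = 32
27b^2 = 27*6^2 = 27*36 = 972
4a^3 + 27b^2 = 32 + 972 = 1004
Delta = -16*1004 = -16064

-16064


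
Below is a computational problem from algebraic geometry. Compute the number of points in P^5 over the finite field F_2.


P^5(F_2) has (q^(n+1) - 1)/(q - 1) points.
= 2^5 + 2^4 + 2^3 + 2^2 + 2^1 + 2^0
= 32 + 16 + 8 + 4 + 2 + 1
= 63

63


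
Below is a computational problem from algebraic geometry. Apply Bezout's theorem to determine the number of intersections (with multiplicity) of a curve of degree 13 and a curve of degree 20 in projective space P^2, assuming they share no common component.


Bezout's theorem states the intersection count equals the product of degrees.
Intersection count = 13 * 20 = 260

260


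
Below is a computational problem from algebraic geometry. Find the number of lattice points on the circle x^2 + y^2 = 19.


Systematically check integer values of x where x^2 <= 19.
For each valid x, check if 19 - x^2 is a perfect square.
Total integer solutions found: 0

0


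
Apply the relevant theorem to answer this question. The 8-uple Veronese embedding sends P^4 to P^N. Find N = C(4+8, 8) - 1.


The Veronese embedding v_d: P^n -> P^N maps each point to all
degree-d monomials in n+1 homogeneous coordinates.
N = C(n+d, d) - 1
N = C(4+8, 8) - 1
N = C(12, 8) - 1
C(12, 8) = 495
N = 495 - 1 = 494

494


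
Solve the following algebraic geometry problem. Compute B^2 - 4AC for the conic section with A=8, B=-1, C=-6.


The discriminant of a conic Ax^2 + Bxy + Cy^2 + ... = 0 is B^2 - 4AC.
B^2 = (-1)^2 = 1
4AC = 4*8*(-6) = -192
Discriminant = 1 + 192 = 193

193


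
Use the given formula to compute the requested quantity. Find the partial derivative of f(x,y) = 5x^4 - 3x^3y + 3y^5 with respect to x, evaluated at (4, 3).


df/dx = 4*5*x^3 + 3*(-3)*x^2*y
At (4,3): 4*5*4^3 + 3*(-3)*4^2*3
= 1280 - 432
= 848

848


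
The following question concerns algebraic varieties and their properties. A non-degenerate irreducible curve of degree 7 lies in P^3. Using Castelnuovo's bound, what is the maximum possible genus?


Castelnuovo's bound: write d - 1 = m(r-1) + epsilon with 0 <= epsilon < r-1.
d - 1 = 7 - 1 = 6
r - 1 = 3 - 1 = 2
6 = 3*2 + 0, so m = 3, epsilon = 0
pi(d, r) = m(m-1)(r-1)/2 + m*epsilon
= 3*2*2/2 + 3*0
= 12/2 + 0
= 6 + 0 = 6

6


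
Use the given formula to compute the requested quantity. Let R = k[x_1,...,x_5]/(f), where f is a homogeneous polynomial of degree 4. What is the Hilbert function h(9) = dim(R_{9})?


For R = k[x_1,...,x_n]/(f) with f homogeneous of degree e:
The Hilbert series is (1 - t^e)/(1 - t)^n.
So h(d) = C(d+n-1, n-1) - C(d-e+n-1, n-1) for d >= e.
With n=5, e=4, d=9:
C(9+5-1, 5-1) = C(13, 4) = 715
C(9-4+5-1, 5-1) = C(9, 4) = 126
h(9) = 715 - 126 = 589

589


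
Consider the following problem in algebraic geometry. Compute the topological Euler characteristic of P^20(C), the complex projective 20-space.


The complex projective space P^20 has one cell in each even real dimension 0, 2, ..., 40.
The cohomology groups are H^{2k}(P^20) = Z for k = 0,...,20, and 0 otherwise.
Euler characteristic = sum of Betti numbers = 1 per even-dimensional cohomology group.
chi(P^20) = 20 + 1 = 21

21


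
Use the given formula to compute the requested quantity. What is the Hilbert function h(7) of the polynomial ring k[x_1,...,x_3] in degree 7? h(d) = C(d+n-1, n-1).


The Hilbert function for the polynomial ring in 3 variables is:
h(d) = C(d+n-1, n-1)
h(7) = C(7+3-1, 3-1) = C(9, 2)
= 9! / (2! * 7!)
= 36

36


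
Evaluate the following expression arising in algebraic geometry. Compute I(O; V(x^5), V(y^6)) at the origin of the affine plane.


The intersection multiplicity of V(x^a) and V(y^b) at the origin is:
I(O; V(x^5), V(y^6)) = dim_k(k[x,y]/(x^5, y^6))
A basis for k[x,y]/(x^5, y^6) is the set of monomials x^i * y^j
where 0 <= i < 5 and 0 <= j < 6.
The number of such monomials is 5 * 6 = 30

30


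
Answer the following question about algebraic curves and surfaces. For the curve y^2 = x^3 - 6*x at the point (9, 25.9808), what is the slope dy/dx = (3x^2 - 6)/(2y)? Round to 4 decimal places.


Using implicit differentiation of y^2 = x^3 - 6*x:
2y * dy/dx = 3x^2 - 6
dy/dx = (3x^2 - 6)/(2y)
Numerator: 3*9^2 - 6 = 237
Denominator: 2*25.9808 = 51.9616
dy/dx = 237/51.9616 = 4.5611

4.5611


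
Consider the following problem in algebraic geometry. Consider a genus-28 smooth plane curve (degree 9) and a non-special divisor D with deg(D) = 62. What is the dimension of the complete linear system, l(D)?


First, compute the genus of a smooth plane curve of degree 9:
g = (d-1)(d-2)/2 = (9-1)(9-2)/2 = 28
For a non-special divisor D (i.e., h^1(D) = 0), Riemann-Roch gives:
l(D) = deg(D) - g + 1
Since deg(D) = 62 >= 2g - 1 = 55, D is non-special.
l(D) = 62 - 28 + 1 = 35

35


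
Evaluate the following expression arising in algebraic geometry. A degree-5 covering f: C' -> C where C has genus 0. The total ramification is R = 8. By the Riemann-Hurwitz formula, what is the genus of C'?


Riemann-Hurwitz formula: 2g' - 2 = d(2g - 2) + R
Given: d = 5, g = 0, R = 8
2g' - 2 = 5*(2*0 - 2) + 8
2g' - 2 = 5*(-2) + 8
2g' - 2 = -10 + 8 = -2
2g' = 0
g' = 0

0


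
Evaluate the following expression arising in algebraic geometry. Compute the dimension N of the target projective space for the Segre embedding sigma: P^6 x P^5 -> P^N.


The Segre embedding maps P^m x P^n into P^N via
all products of coordinates from each factor.
N = (m+1)(n+1) - 1
N = (6+1)(5+1) - 1
N = 7*6 - 1
N = 42 - 1 = 41

41


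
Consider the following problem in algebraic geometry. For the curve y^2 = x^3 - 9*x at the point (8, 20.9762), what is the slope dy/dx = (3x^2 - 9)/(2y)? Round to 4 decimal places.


Using implicit differentiation of y^2 = x^3 - 9*x:
2y * dy/dx = 3x^2 - 9
dy/dx = (3x^2 - 9)/(2y)
Numerator: 3*8^2 - 9 = 183
Denominator: 2*20.9762 = 41.9524
dy/dx = 183/41.9524 = 4.3621

4.3621


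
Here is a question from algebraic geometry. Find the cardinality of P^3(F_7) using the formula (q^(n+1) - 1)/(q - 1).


P^3(F_7) has (q^(n+1) - 1)/(q - 1) points.
= 7^3 + 7^2 + 7^1 + 7^0
= 343 + 49 + 7 + 1
= 400

400


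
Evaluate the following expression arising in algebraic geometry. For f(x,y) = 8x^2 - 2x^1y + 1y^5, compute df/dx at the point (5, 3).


df/dx = 2*8*x^1 + 1*(-2)*x^0*y
At (5,3): 2*8*5^1 + 1*(-2)*5^0*3
= 80 - 6
= 74

74


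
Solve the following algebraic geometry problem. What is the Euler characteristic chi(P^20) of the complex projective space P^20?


The complex projective space P^20 has one cell in each even real dimension 0, 2, ..., 40.
The cohomology groups are H^{2k}(P^20) = Z for k = 0,...,20, and 0 otherwise.
Euler characteristic = sum of Betti numbers = 1 per even-dimensional cohomology group.
chi(P^20) = 20 + 1 = 21

21


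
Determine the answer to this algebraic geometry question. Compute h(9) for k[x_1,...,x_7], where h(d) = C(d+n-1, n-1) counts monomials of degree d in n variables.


The Hilbert function for the polynomial ring in 7 variables is:
h(d) = C(d+n-1, n-1)
h(9) = C(9+7-1, 7-1) = C(15, 6)
= 15! / (6! * 9!)
= 5005

5005


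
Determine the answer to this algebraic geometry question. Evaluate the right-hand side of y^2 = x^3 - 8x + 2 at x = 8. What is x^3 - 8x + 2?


Compute x^3 - 8x + 2 at x = 8:
x^3 = 8^3 = 512
(-8)*x = (-8)*8 = -64
Sum: 512 - 64 + 2 = 450

450


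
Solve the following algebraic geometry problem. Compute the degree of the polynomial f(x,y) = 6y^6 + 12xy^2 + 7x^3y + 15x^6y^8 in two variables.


Examine each term for its total degree (sum of exponents).
  Term '6y^6' has total degree 0+6 = 6.
  Term '12xy^2' has total degree 1+2 = 3.
  Term '7x^3y' has total degree 3+1 = 4.
  Term '15x^6y^8' has total degree 6+8 = 14.
The maximum total degree among all terms is 14.

14


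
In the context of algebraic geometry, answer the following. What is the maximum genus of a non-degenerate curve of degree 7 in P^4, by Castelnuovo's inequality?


Castelnuovo's bound: write d - 1 = m(r-1) + epsilon with 0 <= epsilon < r-1.
d - 1 = 7 - 1 = 6
r - 1 = 4 - 1 = 3
6 = 2*3 + 0, so m = 2, epsilon = 0
pi(d, r) = m(m-1)(r-1)/2 + m*epsilon
= 2*1*3/2 + 2*0
= 6/2 + 0
= 3 + 0 = 3

3


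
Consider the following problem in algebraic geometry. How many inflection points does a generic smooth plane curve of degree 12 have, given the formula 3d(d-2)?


For a general smooth plane curve C of degree d, the inflection points are
the intersection of C with its Hessian curve, which has degree 3(d-2).
By Bezout, the total intersection number is d * 3(d-2) = 12 * 30 = 360.
For a general curve every flex is ordinary, so each contributes
multiplicity 1 to C·Hess(C), and the number of distinct inflection
points is 3d(d-2).
Inflection points = 3*12*(12-2) = 3*12*10 = 360

360


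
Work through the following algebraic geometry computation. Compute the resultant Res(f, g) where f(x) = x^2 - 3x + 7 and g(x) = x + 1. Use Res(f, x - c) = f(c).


For Res(f, x - c), we evaluate f at x = c.
f(-1) = (-1)^2 - 3*(-1) + 7
= 1 + 3 + 7
= 4 + 7 = 11
Res(f, g) = 11

11


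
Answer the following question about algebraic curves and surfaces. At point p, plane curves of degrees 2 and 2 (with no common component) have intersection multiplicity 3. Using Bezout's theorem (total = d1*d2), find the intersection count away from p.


By Bezout's theorem, the total intersection number is d1 * d2.
Total = 2 * 2 = 4
Intersection multiplicity at p = 3
Remaining intersections = 4 - 3 = 1

1


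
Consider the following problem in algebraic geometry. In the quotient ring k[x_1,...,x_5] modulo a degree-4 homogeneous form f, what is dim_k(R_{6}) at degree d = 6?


For R = k[x_1,...,x_n]/(f) with f homogeneous of degree e:
The Hilbert series is (1 - t^e)/(1 - t)^n.
So h(d) = C(d+n-1, n-1) - C(d-e+n-1, n-1) for d >= e.
With n=5, e=4, d=6:
C(6+5-1, 5-1) = C(10, 4) = 210
C(6-4+5-1, 5-1) = C(6, 4) = 15
h(6) = 210 - 15 = 195

195


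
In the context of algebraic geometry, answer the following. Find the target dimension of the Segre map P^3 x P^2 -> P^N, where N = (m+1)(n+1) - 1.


The Segre embedding maps P^m x P^n into P^N via
all products of coordinates from each factor.
N = (m+1)(n+1) - 1
N = (3+1)(2+1) - 1
N = 4*3 - 1
N = 12 - 1 = 11

11


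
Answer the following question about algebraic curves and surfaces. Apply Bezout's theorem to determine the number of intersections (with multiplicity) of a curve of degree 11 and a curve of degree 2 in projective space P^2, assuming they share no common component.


Bezout's theorem states the intersection count equals the product of degrees.
Intersection count = 11 * 2 = 22

22


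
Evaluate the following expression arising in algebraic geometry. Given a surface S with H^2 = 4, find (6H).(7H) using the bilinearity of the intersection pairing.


Using bilinearity of the intersection pairing on a surface S:
(aH).(bH) = ab * (H.H)
We have H^2 = 4.
D.E = (6H).(7H) = 6*7*4
= 42*4
= 168

168


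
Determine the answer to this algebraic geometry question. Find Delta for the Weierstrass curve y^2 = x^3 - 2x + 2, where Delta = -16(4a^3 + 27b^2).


Compute each component:
4a^3 = 4*(-2)^3 = 4*(-8) = -32
27b^2 = 27*2^2 = 27*4 = 108
4a^3 + 27b^2 = -32 + 108 = 76
Delta = -16*76 = -1216

-1216


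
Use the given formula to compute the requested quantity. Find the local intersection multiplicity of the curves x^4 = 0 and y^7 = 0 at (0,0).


The intersection multiplicity of V(x^a) and V(y^b) at the origin is:
I(O; V(x^4), V(y^7)) = dim_k(k[x,y]/(x^4, y^7))
A basis for k[x,y]/(x^4, y^7) is the set of monomials x^i * y^j
where 0 <= i < 4 and 0 <= j < 7.
The number of such monomials is 4 * 7 = 28

28


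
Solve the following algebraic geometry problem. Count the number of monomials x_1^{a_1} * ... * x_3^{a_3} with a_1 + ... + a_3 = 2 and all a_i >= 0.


The number of degree-2 monomials in 3 variables is C(d+n-1, n-1).
= C(2+3-1, 3-1) = C(4, 2)
= 6

6


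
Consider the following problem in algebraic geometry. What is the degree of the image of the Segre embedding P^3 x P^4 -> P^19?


The degree of the Segre variety P^3 x P^4 is C(m+n, m).
= C(7, 3)
= 35

35


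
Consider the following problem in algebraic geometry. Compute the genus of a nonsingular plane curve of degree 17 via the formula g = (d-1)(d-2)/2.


Using the genus formula for smooth plane curves:
g = (d-1)(d-2)/2
g = (17-1)(17-2)/2
g = 16*15/2
g = 240/2 = 120

120


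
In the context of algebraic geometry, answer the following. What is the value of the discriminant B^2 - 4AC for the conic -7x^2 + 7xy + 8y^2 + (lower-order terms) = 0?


The discriminant of a conic Ax^2 + Bxy + Cy^2 + ... = 0 is B^2 - 4AC.
B^2 = 7^2 = 49
4AC = 4*(-7)*8 = -224
Discriminant = 49 + 224 = 273

273


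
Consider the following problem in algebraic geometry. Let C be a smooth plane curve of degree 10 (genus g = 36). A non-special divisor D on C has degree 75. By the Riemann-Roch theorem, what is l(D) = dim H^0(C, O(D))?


First, compute the genus of a smooth plane curve of degree 10:
g = (d-1)(d-2)/2 = (10-1)(10-2)/2 = 36
For a non-special divisor D (i.e., h^1(D) = 0), Riemann-Roch gives:
l(D) = deg(D) - g + 1
Since deg(D) = 75 >= 2g - 1 = 71, D is non-special.
l(D) = 75 - 36 + 1 = 40

40


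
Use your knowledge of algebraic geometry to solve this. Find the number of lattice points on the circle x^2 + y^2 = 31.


Systematically check integer values of x where x^2 <= 31.
For each valid x, check if 31 - x^2 is a perfect square.
Total integer solutions found: 0

0


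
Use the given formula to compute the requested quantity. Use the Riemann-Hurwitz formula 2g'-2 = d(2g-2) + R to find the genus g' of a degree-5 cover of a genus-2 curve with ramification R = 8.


Riemann-Hurwitz formula: 2g' - 2 = d(2g - 2) + R
Given: d = 5, g = 2, R = 8
2g' - 2 = 5*(2*2 - 2) + 8
2g' - 2 = 5*2 + 8
2g' - 2 = 10 + 8 = 18
2g' = 20
g' = 10

10


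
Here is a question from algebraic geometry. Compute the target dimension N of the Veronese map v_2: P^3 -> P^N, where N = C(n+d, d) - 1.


The Veronese embedding v_d: P^n -> P^N maps each point to all
degree-d monomials in n+1 homogeneous coordinates.
N = C(n+d, d) - 1
N = C(3+2, 2) - 1
N = C(5, 2) - 1
C(5, 2) = 10
N = 10 - 1 = 9

9


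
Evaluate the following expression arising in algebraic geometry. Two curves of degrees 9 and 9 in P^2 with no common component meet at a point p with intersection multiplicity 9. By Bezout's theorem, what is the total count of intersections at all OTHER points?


By Bezout's theorem, the total intersection number is d1 * d2.
Total = 9 * 9 = 81
Intersection multiplicity at p = 9
Remaining intersections = 81 - 9 = 72

72


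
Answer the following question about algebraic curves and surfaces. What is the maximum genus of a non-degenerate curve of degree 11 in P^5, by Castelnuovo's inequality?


Castelnuovo's bound: write d - 1 = m(r-1) + epsilon with 0 <= epsilon < r-1.
d - 1 = 11 - 1 = 10
r - 1 = 5 - 1 = 4
10 = 2*4 + 2, so m = 2, epsilon = 2
pi(d, r) = m(m-1)(r-1)/2 + m*epsilon
= 2*1*4/2 + 2*2
= 8/2 + 4
= 4 + 4 = 8

8


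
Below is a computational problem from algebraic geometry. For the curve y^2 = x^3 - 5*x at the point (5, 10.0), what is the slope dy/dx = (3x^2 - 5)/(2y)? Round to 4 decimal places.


Using implicit differentiation of y^2 = x^3 - 5*x:
2y * dy/dx = 3x^2 - 5
dy/dx = (3x^2 - 5)/(2y)
Numerator: 3*5^2 - 5 = 70
Denominator: 2*10.0 = 20.0
dy/dx = 70/20.0 = 3.5000

3.5000


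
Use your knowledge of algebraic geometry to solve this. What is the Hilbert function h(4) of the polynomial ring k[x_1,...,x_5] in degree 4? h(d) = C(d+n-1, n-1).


The Hilbert function for the polynomial ring in 5 variables is:
h(d) = C(d+n-1, n-1)
h(4) = C(4+5-1, 5-1) = C(8, 4)
= 8! / (4! * 4!)
= 70

70


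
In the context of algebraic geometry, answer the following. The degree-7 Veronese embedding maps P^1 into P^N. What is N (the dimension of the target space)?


The Veronese embedding v_d: P^n -> P^N maps each point to all
degree-d monomials in n+1 homogeneous coordinates.
N = C(n+d, d) - 1
N = C(1+7, 7) - 1
N = C(8, 7) - 1
C(8, 7) = 8
N = 8 - 1 = 7

7


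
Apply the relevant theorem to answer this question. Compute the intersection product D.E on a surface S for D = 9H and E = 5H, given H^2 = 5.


Using bilinearity of the intersection pairing on a surface S:
(aH).(bH) = ab * (H.H)
We have H^2 = 5.
D.E = (9H).(5H) = 9*5*5
= 45*5
= 225

225


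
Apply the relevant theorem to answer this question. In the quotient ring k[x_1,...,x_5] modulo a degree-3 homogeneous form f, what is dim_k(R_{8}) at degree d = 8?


For R = k[x_1,...,x_n]/(f) with f homogeneous of degree e:
The Hilbert series is (1 - t^e)/(1 - t)^n.
So h(d) = C(d+n-1, n-1) - C(d-e+n-1, n-1) for d >= e.
With n=5, e=3, d=8:
C(8+5-1, 5-1) = C(12, 4) = 495
C(8-3+5-1, 5-1) = C(9, 4) = 126
h(8) = 495 - 126 = 369

369


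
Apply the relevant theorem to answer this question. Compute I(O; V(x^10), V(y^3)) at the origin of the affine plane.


The intersection multiplicity of V(x^a) and V(y^b) at the origin is:
I(O; V(x^10), V(y^3)) = dim_k(k[x,y]/(x^10, y^3))
A basis for k[x,y]/(x^10, y^3) is the set of monomials x^i * y^j
where 0 <= i < 10 and 0 <= j < 3.
The number of such monomials is 10 * 3 = 30

30


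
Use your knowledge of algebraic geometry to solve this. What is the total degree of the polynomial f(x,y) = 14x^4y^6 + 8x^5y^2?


Examine each term for its total degree (sum of exponents).
  Term '14x^4y^6' has total degree 4+6 = 10.
  Term '8x^5y^2' has total degree 5+2 = 7.
The maximum total degree among all terms is 10.

10


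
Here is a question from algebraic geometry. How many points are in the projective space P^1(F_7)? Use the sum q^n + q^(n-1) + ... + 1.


P^1(F_7) has (q^(n+1) - 1)/(q - 1) points.
= 7^1 + 7^0
= 7 + 1
= 8

8


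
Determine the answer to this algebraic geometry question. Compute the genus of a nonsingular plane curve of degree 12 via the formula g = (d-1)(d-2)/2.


Using the genus formula for smooth plane curves:
g = (d-1)(d-2)/2
g = (12-1)(12-2)/2
g = 11*10/2
g = 110/2 = 55

55


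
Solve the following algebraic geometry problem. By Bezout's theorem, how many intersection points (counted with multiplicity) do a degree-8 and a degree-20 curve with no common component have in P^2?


Bezout's theorem states the intersection count equals the product of degrees.
Intersection count = 8 * 20 = 160

160


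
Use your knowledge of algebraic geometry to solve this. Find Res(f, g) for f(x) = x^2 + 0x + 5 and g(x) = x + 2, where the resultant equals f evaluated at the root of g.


For Res(f, x - c), we evaluate f at x = c.
f(-2) = (-2)^2 + 0*(-2) + 5
= 4 + 0 + 5
= 4 + 5 = 9
Res(f, g) = 9

9


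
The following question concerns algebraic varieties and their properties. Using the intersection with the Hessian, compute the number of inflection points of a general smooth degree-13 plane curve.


For a general smooth plane curve C of degree d, the inflection points are
the intersection of C with its Hessian curve, which has degree 3(d-2).
By Bezout, the total intersection number is d * 3(d-2) = 13 * 33 = 429.
For a general curve every flex is ordinary, so each contributes
multiplicity 1 to C·Hess(C), and the number of distinct inflection
points is 3d(d-2).
Inflection points = 3*13*(13-2) = 3*13*11 = 429

429


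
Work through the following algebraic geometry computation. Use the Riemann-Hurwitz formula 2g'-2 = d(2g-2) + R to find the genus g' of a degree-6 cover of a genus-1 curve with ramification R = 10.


Riemann-Hurwitz formula: 2g' - 2 = d(2g - 2) + R
Given: d = 6, g = 1, R = 10
2g' - 2 = 6*(2*1 - 2) + 10
2g' - 2 = 6*0 + 10
2g' - 2 = 0 + 10 = 10
2g' = 12
g' = 6

6


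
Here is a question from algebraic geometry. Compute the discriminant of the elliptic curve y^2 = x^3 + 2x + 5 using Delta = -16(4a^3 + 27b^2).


Compute each component:
4a^3 = 4*2^3 = 4*8 = 32
27b^2 = 27*5^2 = 27*25 = 675
4a^3 + 27b^2 = 32 + 675 = 707
Delta = -16*707 = -11312

-11312


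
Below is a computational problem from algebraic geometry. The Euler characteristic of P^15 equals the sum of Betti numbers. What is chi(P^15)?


The complex projective space P^15 has one cell in each even real dimension 0, 2, ..., 30.
The cohomology groups are H^{2k}(P^15) = Z for k = 0,...,15, and 0 otherwise.
Euler characteristic = sum of Betti numbers = 1 per even-dimensional cohomology group.
chi(P^15) = 15 + 1 = 16

16


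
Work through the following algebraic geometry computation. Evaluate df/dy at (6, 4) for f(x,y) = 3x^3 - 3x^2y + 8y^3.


df/dy = (-3)*x^2 + 3*8*y^2
At (6,4): (-3)*6^2 + 3*8*4^2
= -108 + 384
= 276

276


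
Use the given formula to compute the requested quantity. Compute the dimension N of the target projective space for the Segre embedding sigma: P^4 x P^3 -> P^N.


The Segre embedding maps P^m x P^n into P^N via
all products of coordinates from each factor.
N = (m+1)(n+1) - 1
N = (4+1)(3+1) - 1
N = 5*4 - 1
N = 20 - 1 = 19

19


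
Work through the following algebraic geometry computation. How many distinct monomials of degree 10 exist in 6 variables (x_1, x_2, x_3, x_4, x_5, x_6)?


The number of degree-10 monomials in 6 variables is C(d+n-1, n-1).
= C(10+6-1, 6-1) = C(15, 5)
= 3003

3003


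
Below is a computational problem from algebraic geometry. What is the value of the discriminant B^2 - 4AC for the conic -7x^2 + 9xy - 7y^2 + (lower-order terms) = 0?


The discriminant of a conic Ax^2 + Bxy + Cy^2 + ... = 0 is B^2 - 4AC.
B^2 = 9^2 = 81
4AC = 4*(-7)*(-7) = 196
Discriminant = 81 - 196 = -115

-115


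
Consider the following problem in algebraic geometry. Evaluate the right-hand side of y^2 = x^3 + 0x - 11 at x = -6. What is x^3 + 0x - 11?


Compute x^3 + 0x - 11 at x = -6:
x^3 = (-6)^3 = -216
0*x = 0*(-6) = 0
Sum: -216 + 0 - 11 = -227

-227


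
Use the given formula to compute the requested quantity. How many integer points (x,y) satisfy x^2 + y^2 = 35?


Systematically check integer values of x where x^2 <= 35.
For each valid x, check if 35 - x^2 is a perfect square.
Total integer solutions found: 0

0


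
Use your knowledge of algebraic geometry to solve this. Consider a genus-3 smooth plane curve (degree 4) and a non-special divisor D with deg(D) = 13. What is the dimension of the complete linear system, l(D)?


First, compute the genus of a smooth plane curve of degree 4:
g = (d-1)(d-2)/2 = (4-1)(4-2)/2 = 3
For a non-special divisor D (i.e., h^1(D) = 0), Riemann-Roch gives:
l(D) = deg(D) - g + 1
Since deg(D) = 13 >= 2g - 1 = 5, D is non-special.
l(D) = 13 - 3 + 1 = 11

11


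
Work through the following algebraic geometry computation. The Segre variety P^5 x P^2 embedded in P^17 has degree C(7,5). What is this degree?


The degree of the Segre variety P^5 x P^2 is C(m+n, m).
= C(7, 5)
= 21

21


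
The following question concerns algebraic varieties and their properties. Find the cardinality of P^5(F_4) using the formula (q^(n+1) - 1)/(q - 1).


P^5(F_4) has (q^(n+1) - 1)/(q - 1) points.
= 4^5 + 4^4 + 4^3 + 4^2 + 4^1 + 4^0
= 1024 + 256 + 64 + 16 + 4 + 1
= 1365

1365


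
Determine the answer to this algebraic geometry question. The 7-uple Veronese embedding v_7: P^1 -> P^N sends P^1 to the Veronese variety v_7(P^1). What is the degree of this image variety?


The Veronese variety v_7(P^1) has degree d^r.
d^r = 7^1 = 7

7


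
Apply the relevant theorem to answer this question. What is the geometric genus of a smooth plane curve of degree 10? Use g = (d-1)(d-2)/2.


Using the genus formula for smooth plane curves:
g = (d-1)(d-2)/2
g = (10-1)(10-2)/2
g = 9*8/2
g = 72/2 = 36

36


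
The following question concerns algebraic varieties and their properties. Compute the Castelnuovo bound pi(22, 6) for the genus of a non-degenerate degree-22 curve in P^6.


Castelnuovo's bound: write d - 1 = m(r-1) + epsilon with 0 <= epsilon < r-1.
d - 1 = 22 - 1 = 21
r - 1 = 6 - 1 = 5
21 = 4*5 + 1, so m = 4, epsilon = 1
pi(d, r) = m(m-1)(r-1)/2 + m*epsilon
= 4*3*5/2 + 4*1
= 60/2 + 4
= 30 + 4 = 34

34


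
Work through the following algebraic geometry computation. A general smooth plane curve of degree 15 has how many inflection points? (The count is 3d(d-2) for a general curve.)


For a general smooth plane curve C of degree d, the inflection points are
the intersection of C with its Hessian curve, which has degree 3(d-2).
By Bezout, the total intersection number is d * 3(d-2) = 15 * 39 = 585.
For a general curve every flex is ordinary, so each contributes
multiplicity 1 to C·Hess(C), and the number of distinct inflection
points is 3d(d-2).
Inflection points = 3*15*(15-2) = 3*15*13 = 585

585
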